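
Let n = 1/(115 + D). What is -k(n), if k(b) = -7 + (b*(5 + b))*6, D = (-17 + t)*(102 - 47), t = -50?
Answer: 14886899/2124150 ≈ 7.0084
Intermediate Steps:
D = -3685 (D = (-17 - 50)*(102 - 47) = -67*55 = -3685)
n = -1/3570 (n = 1/(115 - 3685) = 1/(-3570) = -1/3570 ≈ -0.00028011)
k(b) = -7 + 6*b*(5 + b)
-k(n) = -(-7 + 6*(-1/3570)² + 30*(-1/3570)) = -(-7 + 6*(1/12744900) - 1/119) = -(-7 + 1/2124150 - 1/119) = -1*(-14886899/2124150) = 14886899/2124150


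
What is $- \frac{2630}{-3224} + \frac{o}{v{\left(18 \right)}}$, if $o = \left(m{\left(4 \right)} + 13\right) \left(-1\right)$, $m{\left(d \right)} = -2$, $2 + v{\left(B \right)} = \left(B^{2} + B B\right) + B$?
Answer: $\frac{213857}{267592} \approx 0.79919$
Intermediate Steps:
$v{\left(B \right)} = -2 + B + 2 B^{2}$ ($v{\left(B \right)} = -2 + \left(\left(B^{2} + B B\right) + B\right) = -2 + \left(\left(B^{2} + B^{2}\right) + B\right) = -2 + \left(2 B^{2} + B\right) = -2 + \left(B + 2 B^{2}\right) = -2 + B + 2 B^{2}$)
$o = -11$ ($o = \left(-2 + 13\right) \left(-1\right) = 11 \left(-1\right) = -11$)
$- \frac{2630}{-3224} + \frac{o}{v{\left(18 \right)}} = - \frac{2630}{-3224} - \frac{11}{-2 + 18 + 2 \cdot 18^{2}} = \left(-2630\right) \left(- \frac{1}{3224}\right) - \frac{11}{-2 + 18 + 2 \cdot 324} = \frac{1315}{1612} - \frac{11}{-2 + 18 + 648} = \frac{1315}{1612} - \frac{11}{664} = \frac{213857}{267592}$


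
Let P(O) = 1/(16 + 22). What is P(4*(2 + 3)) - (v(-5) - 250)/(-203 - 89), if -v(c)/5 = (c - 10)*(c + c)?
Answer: -9427/2774 ≈ -3.3983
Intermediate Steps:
v(c) = -10*c*(-10 + c) (v(c) = -5*(c - 10)*(c + c) = -5*(-10 + c)*2*c = -10*c*(-10 + c))
P(O) = 1/38
P(4*(2 + 3)) - (v(-5) - 250)/(-203 - 89) = 1/38 - (10*(-5)*(10 - 1*(-5)) - 250)/(-203 - 89) = 1/38 - (10*(-5)*(10 + 5) - 250)/(-292) = 1/38 - (10*(-5)*15 - 250)*(-1)/292 = 1/38 - (-750 - 250)*(-1)/292 = 1/38 - (-1000)*(-1)/292 = 1/38 - 1*250/73 = 1/38 - 250/73 = -9427/2774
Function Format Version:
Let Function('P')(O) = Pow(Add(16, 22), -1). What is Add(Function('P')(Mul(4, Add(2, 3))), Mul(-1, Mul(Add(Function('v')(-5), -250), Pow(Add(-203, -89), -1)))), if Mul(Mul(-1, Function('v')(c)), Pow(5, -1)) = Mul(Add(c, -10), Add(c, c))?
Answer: Rational(-9427, 2774) ≈ -3.3983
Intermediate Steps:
Function('v')(c) = Mul(-10, c, Add(-10, c)) (Function('v')(c) = Mul(-5, Mul(Add(c, -10), Add(c, c))) = Mul(-5, Mul(Add(-10, c), Mul(2, c))) = Mul(-5, Mul(2, c, Add(-10, c))) = Mul(-10, c, Add(-10, c)))
Function('P')(O) = Rational(1, 38) (Function('P')(O) = Pow(38, -1) = Rational(1, 38))
Add(Function('P')(Mul(4, Add(2, 3))), Mul(-1, Mul(Add(Function('v')(-5), -250), Pow(Add(-203, -89), -1)))) = Add(Rational(1, 38), Mul(-1, Mul(Add(Mul(10, -5, Add(10, Mul(-1, -5))), -250), Pow(Add(-203, -89), -1)))) = Add(Rational(1, 38), Mul(-1, Mul(Add(Mul(10, -5, Add(10, 5)), -250), Pow(-292, -1)))) = Add(Rational(1, 38), Mul(-1, Mul(Add(Mul(10, -5, 15), -250), Rational(-1, 292)))) = Add(Rational(1, 38), Mul(-1, Mul(Add(-750, -250), Rational(-1, 292)))) = Add(Rational(1, 38), Mul(-1, Mul(-1000, Rational(-1, 292)))) = Add(Rational(1, 38), Mul(-1, Rational(250, 73))) = Add(Rational(1, 38), Rational(-250, 73)) = Rational(-9427, 2774)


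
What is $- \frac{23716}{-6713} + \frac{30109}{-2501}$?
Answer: $- \frac{2914449}{342637} \approx -8.5059$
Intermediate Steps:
$- \frac{23716}{-6713} + \frac{30109}{-2501} = \left(-23716\right) \left(- \frac{1}{6713}\right) + 30109 \left(- \frac{1}{2501}\right) = \frac{484}{137} - \frac{30109}{2501} = - \frac{2914449}{342637}$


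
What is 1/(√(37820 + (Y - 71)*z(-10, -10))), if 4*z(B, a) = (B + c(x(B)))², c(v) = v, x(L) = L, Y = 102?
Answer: √10230/20460 ≈ 0.0049435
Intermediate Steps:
z(B, a) = B² (z(B, a) = (B + B)²/4 = (2*B)²/4 = (4*B²)/4 = B²)
1/(√(37820 + (Y - 71)*z(-10, -10))) = 1/(√(37820 + (102 - 71)*(-10)²)) = 1/(√(37820 + 31*100)) = 1/(√(37820 + 3100)) = 1/(√40920) = 1/(2*√10230) = √10230/20460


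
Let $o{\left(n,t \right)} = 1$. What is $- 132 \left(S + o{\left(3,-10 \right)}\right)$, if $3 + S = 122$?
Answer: $-15840$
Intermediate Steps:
$S = 119$ ($S = -3 + 122 = 119$)
$- 132 \left(S + o{\left(3,-10 \right)}\right) = - 132 \left(119 + 1\right) = \left(-132\right) 120 = -15840$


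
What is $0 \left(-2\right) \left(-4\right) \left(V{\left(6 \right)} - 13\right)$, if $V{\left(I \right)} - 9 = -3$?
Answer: $0$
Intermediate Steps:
$V{\left(I \right)} = 6$ ($V{\left(I \right)} = 9 - 3 = 6$)
$0 \left(-2\right) \left(-4\right) \left(V{\left(6 \right)} - 13\right) = 0 \left(-2\right) \left(-4\right) \left(6 - 13\right) = 0 \left(-4\right) \left(-7\right) = 0 \left(-7\right) = 0$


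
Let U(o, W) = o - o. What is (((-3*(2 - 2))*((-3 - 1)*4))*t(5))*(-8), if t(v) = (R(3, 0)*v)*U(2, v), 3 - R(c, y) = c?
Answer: 0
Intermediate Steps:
U(o, W) = 0
R(c, y) = 3 - c
t(v) = 0 (t(v) = ((3 - 1*3)*v)*0 = ((3 - 3)*v)*0 = (0*v)*0 = 0*0 = 0)
(((-3*(2 - 2))*((-3 - 1)*4))*t(5))*(-8) = (((-3*(2 - 2))*((-3 - 1)*4))*0)*(-8) = (((-3*0)*(-4*4))*0)*(-8) = ((0*(-16))*0)*(-8) = (0*0)*(-8) = 0*(-8) = 0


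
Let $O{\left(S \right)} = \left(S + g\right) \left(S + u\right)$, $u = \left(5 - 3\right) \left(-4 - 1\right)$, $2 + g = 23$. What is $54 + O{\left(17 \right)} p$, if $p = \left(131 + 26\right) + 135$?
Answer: $77726$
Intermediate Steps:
$g = 21$ ($g = -2 + 23 = 21$)
$u = -10$ ($u = 2 \left(-5\right) = -10$)
$p = 292$ ($p = 157 + 135 = 292$)
$O{\left(S \right)} = \left(-10 + S\right) \left(21 + S\right)$ ($O{\left(S \right)} = \left(S + 21\right) \left(S - 10\right) = \left(21 + S\right) \left(-10 + S\right) = \left(-10 + S\right) \left(21 + S\right)$)
$54 + O{\left(17 \right)} p = 54 + \left(-210 + 17^{2} + 11 \cdot 17\right) 292 = 54 + \left(-210 + 289 + 187\right) 292 = 54 + 266 \cdot 292 = 54 + 77672 = 77726$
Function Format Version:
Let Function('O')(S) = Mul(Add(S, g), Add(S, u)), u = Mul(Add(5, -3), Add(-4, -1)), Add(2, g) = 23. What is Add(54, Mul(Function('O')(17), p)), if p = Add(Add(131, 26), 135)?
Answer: 77726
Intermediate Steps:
g = 21 (g = Add(-2, 23) = 21)
u = -10 (u = Mul(2, -5) = -10)
p = 292 (p = Add(157, 135) = 292)
Function('O')(S) = Mul(Add(-10, S), Add(21, S)) (Function('O')(S) = Mul(Add(S, 21), Add(S, -10)) = Mul(Add(21, S), Add(-10, S)) = Mul(Add(-10, S), Add(21, S)))
Add(54, Mul(Function('O')(17), p)) = Add(54, Mul(Add(-210, Pow(17, 2), Mul(11, 17)), 292)) = Add(54, Mul(Add(-210, 289, 187), 292)) = Add(54, Mul(266, 292)) = Add(54, 77672) = 77726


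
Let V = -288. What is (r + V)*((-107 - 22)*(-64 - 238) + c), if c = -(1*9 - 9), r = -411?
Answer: -27231642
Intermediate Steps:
c = 0 (c = -(9 - 9) = -1*0 = 0)
(r + V)*((-107 - 22)*(-64 - 238) + c) = (-411 - 288)*((-107 - 22)*(-64 - 238) + 0) = -699*(-129*(-302) + 0) = -699*(38958 + 0) = -699*38958 = -27231642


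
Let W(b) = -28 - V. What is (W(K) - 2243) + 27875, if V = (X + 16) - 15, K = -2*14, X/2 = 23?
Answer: 25557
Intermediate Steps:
X = 46 (X = 2*23 = 46)
K = -28
V = 47 (V = (46 + 16) - 15 = 62 - 15 = 47)
W(b) = -75 (W(b) = -28 - 1*47 = -28 - 47 = -75)
(W(K) - 2243) + 27875 = (-75 - 2243) + 27875 = -2318 + 27875 = 25557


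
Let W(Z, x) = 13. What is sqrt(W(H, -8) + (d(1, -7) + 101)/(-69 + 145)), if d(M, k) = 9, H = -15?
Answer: 3*sqrt(2318)/38 ≈ 3.8010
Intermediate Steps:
sqrt(W(H, -8) + (d(1, -7) + 101)/(-69 + 145)) = sqrt(13 + (9 + 101)/(-69 + 145)) = sqrt(13 + 110/76) = sqrt(13 + 110*(1/76)) = sqrt(13 + 55/38) = sqrt(549/38) = 3*sqrt(2318)/38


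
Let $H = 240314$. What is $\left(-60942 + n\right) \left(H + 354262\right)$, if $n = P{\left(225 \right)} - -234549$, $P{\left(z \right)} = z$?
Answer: $103356335232$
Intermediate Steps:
$n = 234774$ ($n = 225 - -234549 = 225 + 234549 = 234774$)
$\left(-60942 + n\right) \left(H + 354262\right) = \left(-60942 + 234774\right) \left(240314 + 354262\right) = 173832 \cdot 594576 = 103356335232$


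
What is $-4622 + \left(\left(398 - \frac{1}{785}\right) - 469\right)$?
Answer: $- \frac{3684006}{785} \approx -4693.0$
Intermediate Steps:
$-4622 + \left(\left(398 - \frac{1}{785}\right) - 469\right) = -4622 + \left(\frac{312429}{785} - 469\right) = -4622 - \frac{55736}{785} = - \frac{3684006}{785}$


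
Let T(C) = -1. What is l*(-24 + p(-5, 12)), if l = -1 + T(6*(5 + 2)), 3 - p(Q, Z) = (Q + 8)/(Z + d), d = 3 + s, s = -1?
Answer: 297/7 ≈ 42.429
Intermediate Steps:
d = 2 (d = 3 - 1 = 2)
p(Q, Z) = 3 - (8 + Q)/(2 + Z) (p(Q, Z) = 3 - (Q + 8)/(Z + 2) = 3 - (8 + Q)/(2 + Z))
l = -2 (l = -1 - 1 = -2)
l*(-24 + p(-5, 12)) = -2*(-24 + (-2 - 1*(-5) + 3*12)/(2 + 12)) = -2*(-24 + (-2 + 5 + 36)/14) = -2*(-24 + (1/14)*39) = -2*(-24 + 39/14) = -2*(-297/14) = 297/7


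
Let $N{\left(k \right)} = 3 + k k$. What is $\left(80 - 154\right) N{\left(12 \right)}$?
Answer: $-10878$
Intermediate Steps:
$N{\left(k \right)} = 3 + k^{2}$
$\left(80 - 154\right) N{\left(12 \right)} = \left(80 - 154\right) \left(3 + 12^{2}\right) = - 74 \left(3 + 144\right) = \left(-74\right) 147 = -10878$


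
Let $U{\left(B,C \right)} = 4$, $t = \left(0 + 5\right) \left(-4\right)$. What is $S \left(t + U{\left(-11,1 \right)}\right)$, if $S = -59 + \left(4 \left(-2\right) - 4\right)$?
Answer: $1136$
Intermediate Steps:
$t = -20$ ($t = 5 \left(-4\right) = -20$)
$S = -71$ ($S = -59 - 12 = -71$)
$S \left(t + U{\left(-11,1 \right)}\right) = - 71 \left(-20 + 4\right) = \left(-71\right) \left(-16\right) = 1136$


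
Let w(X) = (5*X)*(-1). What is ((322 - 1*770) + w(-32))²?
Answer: 82944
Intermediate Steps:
w(X) = -5*X
((322 - 1*770) + w(-32))² = ((322 - 1*770) - 5*(-32))² = ((322 - 770) + 160)² = (-448 + 160)² = (-288)² = 82944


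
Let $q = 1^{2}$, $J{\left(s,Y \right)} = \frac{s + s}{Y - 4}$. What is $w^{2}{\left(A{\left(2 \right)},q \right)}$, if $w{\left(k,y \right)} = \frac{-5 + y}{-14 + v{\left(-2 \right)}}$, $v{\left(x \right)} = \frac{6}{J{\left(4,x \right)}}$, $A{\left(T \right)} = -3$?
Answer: $\frac{64}{1369} \approx 0.046749$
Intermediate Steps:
$J{\left(s,Y \right)} = \frac{2 s}{-4 + Y}$
$q = 1$
$v{\left(x \right)} = -3 + \frac{3 x}{4}$ ($v{\left(x \right)} = \frac{6}{2 \cdot 4 \frac{1}{-4 + x}} = \frac{6}{8 \frac{1}{-4 + x}} = 6 \left(- \frac{1}{2} + \frac{x}{8}\right) = -3 + \frac{3 x}{4}$)
$w{\left(k,y \right)} = \frac{10}{37} - \frac{2 y}{37}$ ($w{\left(k,y \right)} = \frac{-5 + y}{-14 + \left(-3 + \frac{3}{4} \left(-2\right)\right)} = \frac{-5 + y}{-14 - \frac{9}{2}} = \frac{-5 + y}{- \frac{37}{2}} = \left(-5 + y\right) \left(- \frac{2}{37}\right) = \frac{10}{37} - \frac{2 y}{37}$)
$w^{2}{\left(A{\left(2 \right)},q \right)} = \left(\frac{10}{37} - \frac{2}{37}\right)^{2} = \left(\frac{8}{37}\right)^{2} = \frac{64}{1369}$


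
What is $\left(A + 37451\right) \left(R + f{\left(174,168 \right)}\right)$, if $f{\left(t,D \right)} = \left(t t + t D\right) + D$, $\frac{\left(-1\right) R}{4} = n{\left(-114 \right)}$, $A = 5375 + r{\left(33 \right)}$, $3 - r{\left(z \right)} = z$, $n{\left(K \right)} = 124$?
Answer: $2532667280$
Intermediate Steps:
$r{\left(z \right)} = 3 - z$
$A = 5345$ ($A = 5375 + \left(3 - 33\right) = 5375 - 30 = 5345$)
$R = -496$ ($R = \left(-4\right) 124 = -496$)
$f{\left(t,D \right)} = D + t^{2} + D t$ ($f{\left(t,D \right)} = \left(t^{2} + D t\right) + D = D + t^{2} + D t$)
$\left(A + 37451\right) \left(R + f{\left(174,168 \right)}\right) = \left(5345 + 37451\right) \left(-496 + \left(168 + 174^{2} + 168 \cdot 174\right)\right) = 42796 \left(-496 + \left(168 + 30276 + 29232\right)\right) = 42796 \left(-496 + 59676\right) = 42796 \cdot 59180 = 2532667280$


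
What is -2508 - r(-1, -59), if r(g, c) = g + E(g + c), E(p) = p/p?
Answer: -2508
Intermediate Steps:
E(p) = 1
r(g, c) = 1 + g (r(g, c) = g + 1 = 1 + g)
-2508 - r(-1, -59) = -2508 - (1 - 1) = -2508 - 1*0 = -2508 + 0 = -2508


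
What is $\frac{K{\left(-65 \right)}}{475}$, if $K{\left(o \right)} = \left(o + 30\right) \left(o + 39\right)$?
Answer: $\frac{182}{95} \approx 1.9158$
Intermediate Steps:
$K{\left(o \right)} = \left(30 + o\right) \left(39 + o\right)$
$\frac{K{\left(-65 \right)}}{475} = \frac{1170 + \left(-65\right)^{2} + 69 \left(-65\right)}{475} = \left(1170 + 4225 - 4485\right) \frac{1}{475} = 910 \cdot \frac{1}{475} = \frac{182}{95}$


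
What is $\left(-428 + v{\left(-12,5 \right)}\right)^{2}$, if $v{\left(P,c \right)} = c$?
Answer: $178929$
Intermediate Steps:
$\left(-428 + v{\left(-12,5 \right)}\right)^{2} = \left(-428 + 5\right)^{2} = \left(-423\right)^{2} = 178929$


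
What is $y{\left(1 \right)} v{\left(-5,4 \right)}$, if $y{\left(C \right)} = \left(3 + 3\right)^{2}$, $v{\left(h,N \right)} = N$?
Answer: $144$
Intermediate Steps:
$y{\left(C \right)} = 36$ ($y{\left(C \right)} = 6^{2} = 36$)
$y{\left(1 \right)} v{\left(-5,4 \right)} = 36 \cdot 4 = 144$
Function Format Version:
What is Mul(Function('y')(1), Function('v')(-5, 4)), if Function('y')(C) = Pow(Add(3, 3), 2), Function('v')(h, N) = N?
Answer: 144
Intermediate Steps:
Function('y')(C) = 36 (Function('y')(C) = Pow(6, 2) = 36)
Mul(Function('y')(1), Function('v')(-5, 4)) = Mul(36, 4) = 144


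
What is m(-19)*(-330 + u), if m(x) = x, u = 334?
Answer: -76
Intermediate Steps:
m(-19)*(-330 + u) = -19*(-330 + 334) = -19*4 = -76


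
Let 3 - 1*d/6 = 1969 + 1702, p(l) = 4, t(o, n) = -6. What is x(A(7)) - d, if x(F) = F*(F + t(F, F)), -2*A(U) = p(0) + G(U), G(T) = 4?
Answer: 22048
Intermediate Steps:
A(U) = -4 (A(U) = -(4 + 4)/2 = -1/2*8 = -4)
x(F) = F*(-6 + F) (x(F) = F*(F - 6) = F*(-6 + F))
d = -22008 (d = 18 - 6*(1969 + 1702) = 18 - 6*3671 = 18 - 22026 = -22008)
x(A(7)) - d = -4*(-6 - 4) - 1*(-22008) = -4*(-10) + 22008 = 40 + 22008 = 22048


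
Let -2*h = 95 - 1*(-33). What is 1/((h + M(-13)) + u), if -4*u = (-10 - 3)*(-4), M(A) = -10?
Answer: -1/87 ≈ -0.011494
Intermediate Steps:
h = -64 (h = -(95 - 1*(-33))/2 = -(95 + 33)/2 = -½*128 = -64)
u = -13 (u = -(-10 - 3)*(-4)/4 = -(-13)*(-4)/4 = -¼*52 = -13)
1/((h + M(-13)) + u) = 1/((-64 - 10) - 13) = 1/(-74 - 13) = 1/(-87) = -1/87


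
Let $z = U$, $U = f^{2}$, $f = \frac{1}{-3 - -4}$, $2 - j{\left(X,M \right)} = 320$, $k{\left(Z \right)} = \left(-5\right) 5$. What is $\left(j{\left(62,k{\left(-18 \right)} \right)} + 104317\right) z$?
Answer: $103999$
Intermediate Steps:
$k{\left(Z \right)} = -25$
$j{\left(X,M \right)} = -318$ ($j{\left(X,M \right)} = 2 - 320 = -318$)
$f = 1$ ($f = \frac{1}{-3 + 4} = 1^{-1} = 1$)
$U = 1$ ($U = 1^{2} = 1$)
$z = 1$
$\left(j{\left(62,k{\left(-18 \right)} \right)} + 104317\right) z = \left(-318 + 104317\right) 1 = 103999 \cdot 1 = 103999$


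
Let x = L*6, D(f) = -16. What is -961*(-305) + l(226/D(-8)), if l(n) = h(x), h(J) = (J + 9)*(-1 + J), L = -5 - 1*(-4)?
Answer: 293084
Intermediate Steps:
L = -1 (L = -5 + 4 = -1)
x = -6 (x = -1*6 = -6)
h(J) = (-1 + J)*(9 + J) (h(J) = (9 + J)*(-1 + J) = (-1 + J)*(9 + J))
l(n) = -21 (l(n) = -9 + (-6)² + 8*(-6) = -9 + 36 - 48 = -21)
-961*(-305) + l(226/D(-8)) = -961*(-305) - 21 = 293105 - 21 = 293084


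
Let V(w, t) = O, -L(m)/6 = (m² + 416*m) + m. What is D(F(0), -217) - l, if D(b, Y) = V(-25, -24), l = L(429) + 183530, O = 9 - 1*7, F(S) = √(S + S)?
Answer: 1994076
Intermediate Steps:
F(S) = √2*√S (F(S) = √(2*S) = √2*√S)
L(m) = -2502*m - 6*m² (L(m) = -6*((m² + 416*m) + m) = -6*(m² + 417*m) = -2502*m - 6*m²)
O = 2 (O = 9 - 7 = 2)
l = -1994074 (l = -6*429*(417 + 429) + 183530 = -6*429*846 + 183530 = -2177604 + 183530 = -1994074)
V(w, t) = 2
D(b, Y) = 2
D(F(0), -217) - l = 2 - 1*(-1994074) = 2 + 1994074 = 1994076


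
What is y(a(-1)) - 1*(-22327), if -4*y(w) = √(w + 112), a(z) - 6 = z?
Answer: 22327 - 3*√13/4 ≈ 22324.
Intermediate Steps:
a(z) = 6 + z
y(w) = -√(112 + w)/4 (y(w) = -√(w + 112)/4 = -√(112 + w)/4)
y(a(-1)) - 1*(-22327) = -√(112 + (6 - 1))/4 - 1*(-22327) = -√(112 + 5)/4 + 22327 = -3*√13/4 + 22327 = 22327 - 3*√13/4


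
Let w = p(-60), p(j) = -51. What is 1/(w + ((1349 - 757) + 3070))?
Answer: 1/3611 ≈ 0.00027693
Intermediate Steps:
w = -51
1/(w + ((1349 - 757) + 3070)) = 1/(-51 + ((1349 - 757) + 3070)) = 1/(-51 + (592 + 3070)) = 1/(-51 + 3662) = 1/3611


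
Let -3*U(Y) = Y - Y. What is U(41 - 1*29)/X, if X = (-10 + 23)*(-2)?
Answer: 0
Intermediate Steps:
U(Y) = 0 (U(Y) = -(Y - Y)/3 = -⅓*0 = 0)
X = -26 (X = 13*(-2) = -26)
U(41 - 1*29)/X = 0/(-26) = 0*(-1/26) = 0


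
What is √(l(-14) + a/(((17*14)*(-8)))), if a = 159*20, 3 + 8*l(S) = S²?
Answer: √5087726/476 ≈ 4.7387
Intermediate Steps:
l(S) = -3/8 + S²/8
a = 3180
√(l(-14) + a/(((17*14)*(-8)))) = √((-3/8 + (⅛)*(-14)²) + 3180/(((17*14)*(-8)))) = √((-3/8 + (⅛)*196) + 3180/((238*(-8)))) = √((-3/8 + 49/2) + 3180/(-1904)) = √(193/8 + 3180*(-1/1904)) = √(193/8 - 795/476) = √(21377/952) = √5087726/476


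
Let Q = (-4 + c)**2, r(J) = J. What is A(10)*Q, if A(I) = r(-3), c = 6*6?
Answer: -3072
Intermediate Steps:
c = 36
A(I) = -3
Q = 1024 (Q = (-4 + 36)**2 = 32**2 = 1024)
A(10)*Q = -3*1024 = -3072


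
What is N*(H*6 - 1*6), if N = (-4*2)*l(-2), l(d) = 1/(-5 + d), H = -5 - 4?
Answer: -480/7 ≈ -68.571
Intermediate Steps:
H = -9
N = 8/7 (N = (-4*2)/(-5 - 2) = -8/(-7) = -8*(-⅐) = 8/7 ≈ 1.1429)
N*(H*6 - 1*6) = 8*(-9*6 - 1*6)/7 = 8*(-54 - 6)/7 = (8/7)*(-60) = -480/7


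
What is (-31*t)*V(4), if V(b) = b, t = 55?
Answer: -6820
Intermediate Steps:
(-31*t)*V(4) = -31*55*4 = -1705*4 = -6820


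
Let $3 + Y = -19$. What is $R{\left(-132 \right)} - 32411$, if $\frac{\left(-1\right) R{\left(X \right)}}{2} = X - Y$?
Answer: $-32191$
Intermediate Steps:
$Y = -22$ ($Y = -3 - 19 = -22$)
$R{\left(X \right)} = -44 - 2 X$ ($R{\left(X \right)} = - 2 \left(X - -22\right) = - 2 \left(X + 22\right) = - 2 \left(22 + X\right) = -44 - 2 X$)
$R{\left(-132 \right)} - 32411 = \left(-44 - -264\right) - 32411 = \left(-44 + 264\right) - 32411 = 220 - 32411 = -32191$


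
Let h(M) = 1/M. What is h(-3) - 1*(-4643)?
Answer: 13928/3 ≈ 4642.7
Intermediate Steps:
h(-3) - 1*(-4643) = 1/(-3) - 1*(-4643) = -⅓ + 4643 = 13928/3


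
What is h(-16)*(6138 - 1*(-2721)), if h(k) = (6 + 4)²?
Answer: 885900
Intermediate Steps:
h(k) = 100 (h(k) = 10² = 100)
h(-16)*(6138 - 1*(-2721)) = 100*(6138 - 1*(-2721)) = 100*(6138 + 2721) = 100*8859 = 885900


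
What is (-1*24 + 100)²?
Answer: 5776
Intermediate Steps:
(-1*24 + 100)² = (-24 + 100)² = 76² = 5776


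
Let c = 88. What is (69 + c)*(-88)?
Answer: -13816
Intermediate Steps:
(69 + c)*(-88) = (69 + 88)*(-88) = 157*(-88) = -13816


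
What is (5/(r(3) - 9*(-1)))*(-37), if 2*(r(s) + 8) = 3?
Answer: -74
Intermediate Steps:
r(s) = -13/2 (r(s) = -8 + (½)*3 = -8 + 3/2 = -13/2)
(5/(r(3) - 9*(-1)))*(-37) = (5/(-13/2 - 9*(-1)))*(-37) = (5/(-13/2 + 9))*(-37) = (5/(5/2))*(-37) = ((⅖)*5)*(-37) = 2*(-37) = -74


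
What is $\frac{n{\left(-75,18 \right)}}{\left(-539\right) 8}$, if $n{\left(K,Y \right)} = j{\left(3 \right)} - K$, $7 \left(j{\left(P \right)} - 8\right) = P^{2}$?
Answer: $- \frac{295}{15092} \approx -0.019547$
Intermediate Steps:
$j{\left(P \right)} = 8 + \frac{P^{2}}{7}$
$n{\left(K,Y \right)} = \frac{65}{7} - K$ ($n{\left(K,Y \right)} = \left(8 + \frac{3^{2}}{7}\right) - K = \left(8 + \frac{1}{7} \cdot 9\right) - K = \left(8 + \frac{9}{7}\right) - K = \frac{65}{7} - K$)
$\frac{n{\left(-75,18 \right)}}{\left(-539\right) 8} = \frac{\frac{65}{7} - -75}{\left(-539\right) 8} = \frac{\frac{65}{7} + 75}{-4312} = \frac{590}{7} \left(- \frac{1}{4312}\right) = - \frac{295}{15092}$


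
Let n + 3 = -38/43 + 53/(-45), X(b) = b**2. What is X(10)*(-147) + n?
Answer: -28454294/1935 ≈ -14705.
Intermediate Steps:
n = -9794/1935 (n = -3 + (-38/43 + 53/(-45)) = -3 + (-38*1/43 + 53*(-1/45)) = -3 + (-38/43 - 53/45) = -3 - 3989/1935 = -9794/1935 ≈ -5.0615)
X(10)*(-147) + n = 10**2*(-147) - 9794/1935 = 100*(-147) - 9794/1935 = -14700 - 9794/1935 = -28454294/1935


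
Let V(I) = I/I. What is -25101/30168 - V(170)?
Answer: -6141/3352 ≈ -1.8320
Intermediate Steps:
V(I) = 1
-25101/30168 - V(170) = -25101/30168 - 1*1 = -25101*1/30168 - 1 = -2789/3352 - 1 = -6141/3352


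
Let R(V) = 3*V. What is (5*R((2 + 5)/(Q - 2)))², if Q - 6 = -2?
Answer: 11025/4 ≈ 2756.3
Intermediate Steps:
Q = 4 (Q = 6 - 2 = 4)
(5*R((2 + 5)/(Q - 2)))² = (5*(3*((2 + 5)/(4 - 2))))² = (5*(3*(7/2)))² = (5*(21/2))² = (105/2)² = 11025/4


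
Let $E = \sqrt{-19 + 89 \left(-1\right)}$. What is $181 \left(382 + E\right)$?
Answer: $69142 + 1086 i \sqrt{3} \approx 69142.0 + 1881.0 i$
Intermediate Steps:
$E = 6 i \sqrt{3}$ ($E = \sqrt{-19 - 89} = \sqrt{-108} = 6 i \sqrt{3} \approx 10.392 i$)
$181 \left(382 + E\right) = 181 \left(382 + 6 i \sqrt{3}\right) = 69142 + 1086 i \sqrt{3}$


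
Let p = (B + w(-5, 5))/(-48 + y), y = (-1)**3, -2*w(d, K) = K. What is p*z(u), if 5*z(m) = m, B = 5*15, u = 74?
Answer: -1073/49 ≈ -21.898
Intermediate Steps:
w(d, K) = -K/2
B = 75
z(m) = m/5
y = -1
p = -145/98 (p = (75 - 1/2*5)/(-48 - 1) = (75 - 5/2)/(-49) = (145/2)*(-1/49) = -145/98 ≈ -1.4796)
p*z(u) = -29*74/98 = -145/98*74/5 = -1073/49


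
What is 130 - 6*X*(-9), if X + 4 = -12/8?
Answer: -167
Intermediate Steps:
X = -11/2 (X = -4 - 12/8 = -4 - 12*1/8 = -4 - 3/2 = -11/2 ≈ -5.5000)
130 - 6*X*(-9) = 130 - 6*(-11/2)*(-9) = 130 - (-33)*(-9) = 130 - 1*297 = 130 - 297 = -167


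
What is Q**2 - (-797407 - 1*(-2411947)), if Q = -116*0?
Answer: -1614540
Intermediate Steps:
Q = 0
Q**2 - (-797407 - 1*(-2411947)) = 0**2 - (-797407 - 1*(-2411947)) = 0 - (-797407 + 2411947) = 0 - 1*1614540 = 0 - 1614540 = -1614540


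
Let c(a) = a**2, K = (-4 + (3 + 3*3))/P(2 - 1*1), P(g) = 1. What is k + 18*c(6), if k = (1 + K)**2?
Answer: 729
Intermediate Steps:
K = 8 (K = (-4 + (3 + 3*3))/1 = (-4 + (3 + 9))*1 = (-4 + 12)*1 = 8*1 = 8)
k = 81 (k = (1 + 8)**2 = 9**2 = 81)
k + 18*c(6) = 81 + 18*6**2 = 81 + 18*36 = 81 + 648 = 729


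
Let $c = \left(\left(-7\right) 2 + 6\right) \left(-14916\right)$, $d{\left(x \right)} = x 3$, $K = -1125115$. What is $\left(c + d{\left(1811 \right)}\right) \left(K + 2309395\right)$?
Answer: $147751957080$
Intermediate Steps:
$d{\left(x \right)} = 3 x$
$c = 119328$ ($c = \left(-14 + 6\right) \left(-14916\right) = \left(-8\right) \left(-14916\right) = 119328$)
$\left(c + d{\left(1811 \right)}\right) \left(K + 2309395\right) = \left(119328 + 3 \cdot 1811\right) \left(-1125115 + 2309395\right) = \left(119328 + 5433\right) 1184280 = 124761 \cdot 1184280 = 147751957080$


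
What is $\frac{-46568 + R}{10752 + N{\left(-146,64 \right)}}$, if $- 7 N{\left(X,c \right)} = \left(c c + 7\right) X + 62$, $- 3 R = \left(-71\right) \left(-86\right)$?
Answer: $- \frac{2083}{4128} \approx -0.5046$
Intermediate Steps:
$R = - \frac{6106}{3}$ ($R = - \frac{\left(-71\right) \left(-86\right)}{3} = \left(- \frac{1}{3}\right) 6106 = - \frac{6106}{3} \approx -2035.3$)
$N{\left(X,c \right)} = - \frac{62}{7} - \frac{X \left(7 + c^{2}\right)}{7}$ ($N{\left(X,c \right)} = - \frac{\left(c c + 7\right) X + 62}{7} = - \frac{\left(c^{2} + 7\right) X + 62}{7} = - \frac{\left(7 + c^{2}\right) X + 62}{7} = - \frac{X \left(7 + c^{2}\right) + 62}{7} = - \frac{62 + X \left(7 + c^{2}\right)}{7} = - \frac{62}{7} - \frac{X \left(7 + c^{2}\right)}{7}$)
$\frac{-46568 + R}{10752 + N{\left(-146,64 \right)}} = \frac{-46568 - \frac{6106}{3}}{10752 - \left(- \frac{960}{7} - \frac{598016}{7}\right)} = - \frac{145810}{3 \left(10752 - \left(- \frac{960}{7} - \frac{598016}{7}\right)\right)} = - \frac{145810}{3 \left(10752 + \left(- \frac{62}{7} + 146 + \frac{598016}{7}\right)\right)} = - \frac{145810}{3 \left(10752 + 85568\right)} = - \frac{145810}{3 \cdot 96320} = \left(- \frac{145810}{3}\right) \frac{1}{96320} = - \frac{2083}{4128}$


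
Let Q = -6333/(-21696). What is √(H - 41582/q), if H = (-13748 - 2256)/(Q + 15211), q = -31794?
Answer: √782139676455787162677087/1748798177511 ≈ 0.50571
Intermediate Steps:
Q = 2111/7232 (Q = -6333*(-1/21696) = 2111/7232 ≈ 0.29190)
H = -115740928/110008063 (H = (-13748 - 2256)/(2111/7232 + 15211) = -16004/110008063/7232 = -16004*7232/110008063 = -115740928/110008063 ≈ -1.0521)
√(H - 41582/q) = √(-115740928/110008063 - 41582/(-31794)) = √(-115740928/110008063 - 41582*(-1/31794)) = √(-115740928/110008063 + 20791/15897) = √(447244105417/1748798177511) = √782139676455787162677087/1748798177511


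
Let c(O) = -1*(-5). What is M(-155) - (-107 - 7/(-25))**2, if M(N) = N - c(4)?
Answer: -7218224/625 ≈ -11549.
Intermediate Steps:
c(O) = 5
M(N) = -5 + N (M(N) = N - 1*5 = N - 5 = -5 + N)
M(-155) - (-107 - 7/(-25))**2 = (-5 - 155) - (-107 - 7/(-25))**2 = -160 - (-107 - 7*(-1/25))**2 = -160 - (-107 + 7/25)**2 = -160 - (-2668/25)**2 = -160 - 1*7118224/625 = -160 - 7118224/625 = -7218224/625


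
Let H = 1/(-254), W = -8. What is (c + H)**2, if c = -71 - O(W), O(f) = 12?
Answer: 444492889/64516 ≈ 6889.7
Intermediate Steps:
c = -83 (c = -71 - 1*12 = -71 - 12 = -83)
H = -1/254 ≈ -0.0039370
(c + H)**2 = (-83 - 1/254)**2 = (-21083/254)**2 = 444492889/64516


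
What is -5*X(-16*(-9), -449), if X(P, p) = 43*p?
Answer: 96535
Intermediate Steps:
-5*X(-16*(-9), -449) = -215*(-449) = -5*(-19307) = 96535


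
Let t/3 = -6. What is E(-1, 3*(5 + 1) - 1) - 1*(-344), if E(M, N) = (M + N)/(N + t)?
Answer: 328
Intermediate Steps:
t = -18 (t = 3*(-6) = -18)
E(M, N) = (M + N)/(-18 + N) (E(M, N) = (M + N)/(N - 18) = (M + N)/(-18 + N))
E(-1, 3*(5 + 1) - 1) - 1*(-344) = (-1 + (3*(5 + 1) - 1))/(-18 + (3*(5 + 1) - 1)) - 1*(-344) = (-1 + (3*6 - 1))/(-18 + (3*6 - 1)) + 344 = (-1 + (18 - 1))/(-18 + (18 - 1)) + 344 = (-1 + 17)/(-18 + 17) + 344 = 16/(-1) + 344 = -1*16 + 344 = -16 + 344 = 328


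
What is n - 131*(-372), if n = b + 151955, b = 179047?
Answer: 379734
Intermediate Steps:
n = 331002 (n = 179047 + 151955 = 331002)
n - 131*(-372) = 331002 - 131*(-372) = 331002 - 1*(-48732) = 331002 + 48732 = 379734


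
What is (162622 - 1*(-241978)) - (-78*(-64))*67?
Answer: 70136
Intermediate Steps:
(162622 - 1*(-241978)) - (-78*(-64))*67 = (162622 + 241978) - 4992*67 = 404600 - 1*334464 = 404600 - 334464 = 70136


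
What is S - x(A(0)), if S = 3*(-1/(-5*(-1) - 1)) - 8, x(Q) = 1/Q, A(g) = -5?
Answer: -171/20 ≈ -8.5500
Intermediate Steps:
S = -35/4 (S = 3*(-1/(5 - 1)) - 8 = 3*(-1/4) - 8 = 3*(-1*¼) - 8 = 3*(-¼) - 8 = -¾ - 8 = -35/4 ≈ -8.7500)
S - x(A(0)) = -35/4 - 1/(-5) = -35/4 - 1*(-⅕) = -35/4 + ⅕ = -171/20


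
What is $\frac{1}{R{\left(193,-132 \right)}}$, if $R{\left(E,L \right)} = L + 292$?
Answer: $\frac{1}{160} \approx 0.00625$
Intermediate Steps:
$R{\left(E,L \right)} = 292 + L$
$\frac{1}{R{\left(193,-132 \right)}} = \frac{1}{292 - 132} = \frac{1}{160}$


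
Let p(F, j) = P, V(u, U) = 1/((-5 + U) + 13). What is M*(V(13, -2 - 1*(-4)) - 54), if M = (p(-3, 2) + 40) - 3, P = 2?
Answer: -21021/10 ≈ -2102.1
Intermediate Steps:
V(u, U) = 1/(8 + U)
p(F, j) = 2
M = 39 (M = (2 + 40) - 3 = 42 - 3 = 39)
M*(V(13, -2 - 1*(-4)) - 54) = 39*(1/(8 + (-2 - 1*(-4))) - 54) = 39*(1/(8 + (-2 + 4)) - 54) = 39*(1/(8 + 2) - 54) = 39*(1/10 - 54) = 39*(-539/10) = -21021/10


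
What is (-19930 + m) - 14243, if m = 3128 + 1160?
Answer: -29885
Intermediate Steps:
m = 4288
(-19930 + m) - 14243 = (-19930 + 4288) - 14243 = -15642 - 14243 = -29885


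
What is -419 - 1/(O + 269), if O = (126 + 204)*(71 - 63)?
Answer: -1218872/2909 ≈ -419.00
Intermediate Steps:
O = 2640 (O = 330*8 = 2640)
-419 - 1/(O + 269) = -419 - 1/(2640 + 269) = -419 - 1/2909 = -1218872/2909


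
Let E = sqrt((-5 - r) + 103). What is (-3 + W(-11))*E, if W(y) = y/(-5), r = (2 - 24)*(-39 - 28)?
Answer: -16*I*sqrt(86)/5 ≈ -29.676*I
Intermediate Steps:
r = 1474 (r = -22*(-67) = 1474)
W(y) = -y/5 (W(y) = y*(-1/5) = -y/5)
E = 4*I*sqrt(86) (E = sqrt((-5 - 1*1474) + 103) = sqrt((-5 - 1474) + 103) = sqrt(-1479 + 103) = sqrt(-1376) = 4*I*sqrt(86) ≈ 37.094*I)
(-3 + W(-11))*E = (-3 - 1/5*(-11))*(4*I*sqrt(86)) = (-3 + 11/5)*(4*I*sqrt(86)) = -16*I*sqrt(86)/5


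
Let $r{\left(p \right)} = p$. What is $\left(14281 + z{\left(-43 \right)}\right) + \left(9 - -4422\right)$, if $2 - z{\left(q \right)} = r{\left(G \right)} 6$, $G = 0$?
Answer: $18714$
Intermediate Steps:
$z{\left(q \right)} = 2$ ($z{\left(q \right)} = 2 - 0 \cdot 6 = 2 - 0 = 2 + 0 = 2$)
$\left(14281 + z{\left(-43 \right)}\right) + \left(9 - -4422\right) = \left(14281 + 2\right) + \left(9 - -4422\right) = 14283 + \left(9 + 4422\right) = 14283 + 4431 = 18714$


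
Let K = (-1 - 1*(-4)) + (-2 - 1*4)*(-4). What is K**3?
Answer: 19683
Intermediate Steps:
K = 27 (K = (-1 + 4) + (-2 - 4)*(-4) = 3 - 6*(-4) = 3 + 24 = 27)
K**3 = 27**3 = 19683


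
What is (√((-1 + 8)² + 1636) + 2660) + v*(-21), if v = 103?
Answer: 497 + √1685 ≈ 538.05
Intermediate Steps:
(√((-1 + 8)² + 1636) + 2660) + v*(-21) = (√((-1 + 8)² + 1636) + 2660) + 103*(-21) = (√(7² + 1636) + 2660) - 2163 = (√(49 + 1636) + 2660) - 2163 = (√1685 + 2660) - 2163 = (2660 + √1685) - 2163 = 497 + √1685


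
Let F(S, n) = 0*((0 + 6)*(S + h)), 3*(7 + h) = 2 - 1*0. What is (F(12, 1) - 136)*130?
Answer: -17680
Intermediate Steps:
h = -19/3 (h = -7 + (2 - 1*0)/3 = -7 + (2 + 0)/3 = -7 + (⅓)*2 = -7 + ⅔ = -19/3 ≈ -6.3333)
F(S, n) = 0 (F(S, n) = 0*((0 + 6)*(S - 19/3)) = 0*(6*(-19/3 + S)) = 0*(-38 + 6*S) = 0)
(F(12, 1) - 136)*130 = (0 - 136)*130 = -136*130 = -17680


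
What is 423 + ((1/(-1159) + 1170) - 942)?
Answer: 754508/1159 ≈ 651.00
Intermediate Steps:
423 + ((1/(-1159) + 1170) - 942) = 423 + ((-1/1159 + 1170) - 942) = 423 + (1356029/1159 - 942) = 423 + 264251/1159 = 754508/1159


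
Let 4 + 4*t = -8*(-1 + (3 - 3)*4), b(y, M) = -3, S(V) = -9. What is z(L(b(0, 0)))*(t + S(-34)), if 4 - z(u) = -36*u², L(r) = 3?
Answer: -2624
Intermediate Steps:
z(u) = 4 + 36*u² (z(u) = 4 - (-36)*u² = 4 + 36*u²)
t = 1 (t = -1 + (-8*(-1 + (3 - 3)*4))/4 = -1 + (-8*(-1 + 0*4))/4 = -1 + (-8*(-1 + 0))/4 = -1 + (-8*(-1))/4 = -1 + (¼)*8 = -1 + 2 = 1)
z(L(b(0, 0)))*(t + S(-34)) = (4 + 36*3²)*(1 - 9) = (4 + 36*9)*(-8) = (4 + 324)*(-8) = 328*(-8) = -2624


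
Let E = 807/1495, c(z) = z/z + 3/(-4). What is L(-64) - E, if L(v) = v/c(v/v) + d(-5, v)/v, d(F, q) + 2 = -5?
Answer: -24535263/95680 ≈ -256.43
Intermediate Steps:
d(F, q) = -7 (d(F, q) = -2 - 5 = -7)
c(z) = ¼ (c(z) = 1 + 3*(-¼) = 1 - ¾ = ¼)
E = 807/1495 (E = 807*(1/1495) = 807/1495 ≈ 0.53980)
L(v) = -7/v + 4*v (L(v) = v/(¼) - 7/v = v*4 - 7/v = 4*v - 7/v = -7/v + 4*v)
L(-64) - E = (-7/(-64) + 4*(-64)) - 1*807/1495 = (-7*(-1/64) - 256) - 807/1495 = (7/64 - 256) - 807/1495 = -16377/64 - 807/1495 = -24535263/95680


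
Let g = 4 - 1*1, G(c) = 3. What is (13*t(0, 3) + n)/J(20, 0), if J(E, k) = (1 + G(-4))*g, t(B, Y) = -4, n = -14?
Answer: -11/2 ≈ -5.5000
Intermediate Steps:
g = 3 (g = 4 - 1 = 3)
J(E, k) = 12 (J(E, k) = (1 + 3)*3 = 4*3 = 12)
(13*t(0, 3) + n)/J(20, 0) = (13*(-4) - 14)/12 = (-52 - 14)*(1/12) = -66*1/12 = -11/2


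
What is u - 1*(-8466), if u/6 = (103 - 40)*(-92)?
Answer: -26310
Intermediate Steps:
u = -34776 (u = 6*((103 - 40)*(-92)) = 6*(63*(-92)) = 6*(-5796) = -34776)
u - 1*(-8466) = -34776 - 1*(-8466) = -34776 + 8466 = -26310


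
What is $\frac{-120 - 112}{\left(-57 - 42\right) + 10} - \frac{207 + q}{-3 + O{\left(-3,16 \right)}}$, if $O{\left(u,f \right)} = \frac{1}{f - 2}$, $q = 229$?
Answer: $\frac{552768}{3649} \approx 151.48$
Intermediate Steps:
$O{\left(u,f \right)} = \frac{1}{-2 + f}$
$\frac{-120 - 112}{\left(-57 - 42\right) + 10} - \frac{207 + q}{-3 + O{\left(-3,16 \right)}} = \frac{-120 - 112}{\left(-57 - 42\right) + 10} - \frac{207 + 229}{-3 + \frac{1}{-2 + 16}} = - \frac{232}{-99 + 10} - \frac{436}{-3 + \frac{1}{14}} = - \frac{232}{-89} - \frac{436}{-3 + \frac{1}{14}} = \left(-232\right) \left(- \frac{1}{89}\right) - \frac{436}{- \frac{41}{14}} = \frac{232}{89} - 436 \left(- \frac{14}{41}\right) = \frac{232}{89} - - \frac{6104}{41} = \frac{232}{89} + \frac{6104}{41} = \frac{552768}{3649}$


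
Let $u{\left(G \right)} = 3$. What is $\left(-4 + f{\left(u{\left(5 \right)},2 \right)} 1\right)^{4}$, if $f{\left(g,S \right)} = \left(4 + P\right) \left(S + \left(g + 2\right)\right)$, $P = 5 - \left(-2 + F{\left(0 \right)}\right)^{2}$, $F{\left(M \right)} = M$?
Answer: $923521$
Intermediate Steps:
$P = 1$ ($P = 5 - \left(-2 + 0\right)^{2} = 5 - \left(-2\right)^{2} = 5 - 4 = 1$)
$f{\left(g,S \right)} = 10 + 5 S + 5 g$ ($f{\left(g,S \right)} = \left(4 + 1\right) \left(S + \left(g + 2\right)\right) = 5 \left(S + \left(2 + g\right)\right) = 5 \left(2 + S + g\right) = 10 + 5 S + 5 g$)
$\left(-4 + f{\left(u{\left(5 \right)},2 \right)} 1\right)^{4} = \left(-4 + \left(10 + 5 \cdot 2 + 5 \cdot 3\right) 1\right)^{4} = \left(-4 + \left(10 + 10 + 15\right) 1\right)^{4} = \left(-4 + 35 \cdot 1\right)^{4} = \left(-4 + 35\right)^{4} = 31^{4} = 923521$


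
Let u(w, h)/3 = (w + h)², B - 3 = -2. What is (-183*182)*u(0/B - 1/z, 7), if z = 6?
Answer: -9331231/2 ≈ -4.6656e+6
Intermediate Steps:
B = 1 (B = 3 - 2 = 1)
u(w, h) = 3*(h + w)² (u(w, h) = 3*(w + h)² = 3*(h + w)²)
(-183*182)*u(0/B - 1/z, 7) = (-183*182)*(3*(7 + (0/1 - 1/6))²) = -99918*(7 + (0*1 - 1*⅙))² = -99918*(7 + (0 - ⅙))² = -99918*(7 - ⅙)² = -99918*(41/6)² = -99918*1681/36 = -33306*1681/12 = -9331231/2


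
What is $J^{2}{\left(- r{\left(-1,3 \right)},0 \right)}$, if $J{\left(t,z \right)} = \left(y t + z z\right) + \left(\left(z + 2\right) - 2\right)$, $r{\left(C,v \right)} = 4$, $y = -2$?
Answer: $64$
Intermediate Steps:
$J{\left(t,z \right)} = z + z^{2} - 2 t$ ($J{\left(t,z \right)} = \left(- 2 t + z z\right) + \left(\left(z + 2\right) - 2\right) = \left(- 2 t + z^{2}\right) + \left(\left(2 + z\right) - 2\right) = \left(z^{2} - 2 t\right) + z = z + z^{2} - 2 t$)
$J^{2}{\left(- r{\left(-1,3 \right)},0 \right)} = \left(0 + 0^{2} - 2 \left(\left(-1\right) 4\right)\right)^{2} = \left(0 + 0 - -8\right)^{2} = \left(0 + 0 + 8\right)^{2} = 8^{2} = 64$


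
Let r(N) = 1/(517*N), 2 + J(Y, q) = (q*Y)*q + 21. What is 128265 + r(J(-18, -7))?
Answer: 57228123314/446171 ≈ 1.2827e+5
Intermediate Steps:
J(Y, q) = 19 + Y*q² (J(Y, q) = -2 + ((q*Y)*q + 21) = -2 + ((Y*q)*q + 21) = -2 + (Y*q² + 21) = -2 + (21 + Y*q²) = 19 + Y*q²)
r(N) = 1/(517*N)
128265 + r(J(-18, -7)) = 128265 + 1/(517*(19 - 18*(-7)²)) = 128265 + 1/(517*(19 - 18*49)) = 128265 + 1/(517*(19 - 882)) = 128265 + (1/517)/(-863) = 128265 + (1/517)*(-1/863) = 128265 - 1/446171 = 57228123314/446171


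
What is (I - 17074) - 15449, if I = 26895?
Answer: -5628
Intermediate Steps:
(I - 17074) - 15449 = (26895 - 17074) - 15449 = 9821 - 15449 = -5628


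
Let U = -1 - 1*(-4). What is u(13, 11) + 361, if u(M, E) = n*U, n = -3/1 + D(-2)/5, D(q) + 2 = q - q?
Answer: 1754/5 ≈ 350.80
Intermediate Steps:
D(q) = -2 (D(q) = -2 + (q - q) = -2 + 0 = -2)
U = 3 (U = -1 + 4 = 3)
n = -17/5 (n = -3/1 - 2/5 = -3*1 - 2*⅕ = -3 - ⅖ = -17/5 ≈ -3.4000)
u(M, E) = -51/5 (u(M, E) = -17/5*3 = -51/5)
u(13, 11) + 361 = -51/5 + 361 = 1754/5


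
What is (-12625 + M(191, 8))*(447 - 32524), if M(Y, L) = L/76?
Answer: 7694406221/19 ≈ 4.0497e+8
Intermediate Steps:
M(Y, L) = L/76 (M(Y, L) = L*(1/76) = L/76)
(-12625 + M(191, 8))*(447 - 32524) = (-12625 + (1/76)*8)*(447 - 32524) = (-12625 + 2/19)*(-32077) = -239873/19*(-32077) = 7694406221/19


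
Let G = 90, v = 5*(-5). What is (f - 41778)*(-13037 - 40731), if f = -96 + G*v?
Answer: 2372459232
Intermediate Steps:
v = -25
f = -2346 (f = -96 + 90*(-25) = -96 - 2250 = -2346)
(f - 41778)*(-13037 - 40731) = (-2346 - 41778)*(-13037 - 40731) = -44124*(-53768) = 2372459232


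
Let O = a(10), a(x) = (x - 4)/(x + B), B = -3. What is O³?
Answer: 216/343 ≈ 0.62974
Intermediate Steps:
a(x) = (-4 + x)/(-3 + x) (a(x) = (x - 4)/(x - 3) = (-4 + x)/(-3 + x))
O = 6/7 (O = (-4 + 10)/(-3 + 10) = 6/7 ≈ 0.85714)
O³ = (6/7)³ = 216/343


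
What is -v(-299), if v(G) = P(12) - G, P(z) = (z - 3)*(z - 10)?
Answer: -317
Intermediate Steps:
P(z) = (-10 + z)*(-3 + z) (P(z) = (-3 + z)*(-10 + z) = (-10 + z)*(-3 + z))
v(G) = 18 - G (v(G) = (30 + 12**2 - 13*12) - G = (30 + 144 - 156) - G = 18 - G)
-v(-299) = -(18 - 1*(-299)) = -(18 + 299) = -1*317 = -317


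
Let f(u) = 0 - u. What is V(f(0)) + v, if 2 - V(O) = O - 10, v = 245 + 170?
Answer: 427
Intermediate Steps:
f(u) = -u
v = 415
V(O) = 12 - O (V(O) = 2 - (O - 10) = 2 - (-10 + O) = 2 + (10 - O) = 12 - O)
V(f(0)) + v = (12 - (-1)*0) + 415 = (12 - 1*0) + 415 = (12 + 0) + 415 = 12 + 415 = 427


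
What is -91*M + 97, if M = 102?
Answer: -9185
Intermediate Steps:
-91*M + 97 = -91*102 + 97 = -9282 + 97 = -9185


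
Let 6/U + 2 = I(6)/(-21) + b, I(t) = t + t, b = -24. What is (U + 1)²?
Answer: 576/961 ≈ 0.59938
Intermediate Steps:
I(t) = 2*t
U = -7/31 (U = 6/(-2 + ((2*6)/(-21) - 24)) = 6/(-2 + (12*(-1/21) - 24)) = 6/(-2 + (-4/7 - 24)) = 6/(-2 - 172/7) = 6/(-186/7) = 6*(-7/186) = -7/31 ≈ -0.22581)
(U + 1)² = (-7/31 + 1)² = (24/31)² = 576/961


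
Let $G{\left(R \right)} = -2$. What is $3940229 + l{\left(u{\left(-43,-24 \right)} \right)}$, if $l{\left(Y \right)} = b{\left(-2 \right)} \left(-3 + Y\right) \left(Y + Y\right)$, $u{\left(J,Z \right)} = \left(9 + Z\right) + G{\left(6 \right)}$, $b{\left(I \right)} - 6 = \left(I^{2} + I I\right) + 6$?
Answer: $3953829$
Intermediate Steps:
$b{\left(I \right)} = 12 + 2 I^{2}$ ($b{\left(I \right)} = 6 + \left(\left(I^{2} + I I\right) + 6\right) = 6 + \left(\left(I^{2} + I^{2}\right) + 6\right) = 6 + \left(2 I^{2} + 6\right) = 6 + \left(6 + 2 I^{2}\right) = 12 + 2 I^{2}$)
$u{\left(J,Z \right)} = 7 + Z$ ($u{\left(J,Z \right)} = \left(9 + Z\right) - 2 = 7 + Z$)
$l{\left(Y \right)} = 2 Y \left(-60 + 20 Y\right)$ ($l{\left(Y \right)} = \left(12 + 2 \left(-2\right)^{2}\right) \left(-3 + Y\right) \left(Y + Y\right) = \left(12 + 2 \cdot 4\right) \left(-3 + Y\right) 2 Y = \left(12 + 8\right) \left(-3 + Y\right) 2 Y = 20 \left(-3 + Y\right) 2 Y = \left(-60 + 20 Y\right) 2 Y = 2 Y \left(-60 + 20 Y\right)$)
$3940229 + l{\left(u{\left(-43,-24 \right)} \right)} = 3940229 + 40 \left(7 - 24\right) \left(-3 + \left(7 - 24\right)\right) = 3940229 + 40 \left(-17\right) \left(-3 - 17\right) = 3940229 + 40 \left(-17\right) \left(-20\right) = 3940229 + 13600 = 3953829$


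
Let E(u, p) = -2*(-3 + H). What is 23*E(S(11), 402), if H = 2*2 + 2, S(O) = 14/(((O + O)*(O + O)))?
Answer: -138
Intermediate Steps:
S(O) = 7/(2*O²) (S(O) = 14/(((2*O)*(2*O))) = 14/((4*O²)) = 14*(1/(4*O²)) = 7/(2*O²))
H = 6 (H = 4 + 2 = 6)
E(u, p) = -6 (E(u, p) = -2*(-3 + 6) = -2*3 = -6)
23*E(S(11), 402) = 23*(-6) = -138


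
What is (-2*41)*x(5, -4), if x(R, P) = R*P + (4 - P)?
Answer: 984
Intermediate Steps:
x(R, P) = 4 - P + P*R (x(R, P) = P*R + (4 - P) = 4 - P + P*R)
(-2*41)*x(5, -4) = (-2*41)*(4 - 1*(-4) - 4*5) = -82*(4 + 4 - 20) = -82*(-12) = 984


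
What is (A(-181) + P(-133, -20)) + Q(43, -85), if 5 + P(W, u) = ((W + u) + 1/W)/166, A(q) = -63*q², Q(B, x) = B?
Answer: -22783457470/11039 ≈ -2.0639e+6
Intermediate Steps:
P(W, u) = -5 + W/166 + u/166 + 1/(166*W) (P(W, u) = -5 + ((W + u) + 1/W)/166 = -5 + (W + u + 1/W)*(1/166) = -5 + (W/166 + u/166 + 1/(166*W)) = -5 + W/166 + u/166 + 1/(166*W))
(A(-181) + P(-133, -20)) + Q(43, -85) = (-63*(-181)² + (1/166)*(1 - 133*(-830 - 133 - 20))/(-133)) + 43 = (-63*32761 + (1/166)*(-1/133)*(1 - 133*(-983))) + 43 = (-2063943 + (1/166)*(-1/133)*(1 + 130739)) + 43 = (-2063943 + (1/166)*(-1/133)*130740) + 43 = (-2063943 - 65370/11039) + 43 = -22783932147/11039 + 43 = -22783457470/11039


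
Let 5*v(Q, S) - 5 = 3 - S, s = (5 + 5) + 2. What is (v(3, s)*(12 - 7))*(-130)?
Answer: 520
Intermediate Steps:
s = 12 (s = 10 + 2 = 12)
v(Q, S) = 8/5 - S/5 (v(Q, S) = 1 + (3 - S)/5 = 1 + (3/5 - S/5) = 8/5 - S/5)
(v(3, s)*(12 - 7))*(-130) = ((8/5 - 1/5*12)*(12 - 7))*(-130) = ((8/5 - 12/5)*5)*(-130) = -4/5*5*(-130) = -4*(-130) = 520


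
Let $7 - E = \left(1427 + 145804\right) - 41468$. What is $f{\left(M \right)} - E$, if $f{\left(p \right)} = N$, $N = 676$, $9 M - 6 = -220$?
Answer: $106432$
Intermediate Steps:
$M = - \frac{214}{9}$ ($M = \frac{2}{3} + \frac{1}{9} \left(-220\right) = \frac{2}{3} - \frac{220}{9} = - \frac{214}{9} \approx -23.778$)
$f{\left(p \right)} = 676$
$E = -105756$ ($E = 7 - \left(\left(1427 + 145804\right) - 41468\right) = 7 - \left(147231 - 41468\right) = 7 - 105763 = -105756$)
$f{\left(M \right)} - E = 676 - -105756 = 676 + 105756 = 106432$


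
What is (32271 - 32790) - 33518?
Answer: -34037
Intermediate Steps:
(32271 - 32790) - 33518 = -519 - 33518 = -34037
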